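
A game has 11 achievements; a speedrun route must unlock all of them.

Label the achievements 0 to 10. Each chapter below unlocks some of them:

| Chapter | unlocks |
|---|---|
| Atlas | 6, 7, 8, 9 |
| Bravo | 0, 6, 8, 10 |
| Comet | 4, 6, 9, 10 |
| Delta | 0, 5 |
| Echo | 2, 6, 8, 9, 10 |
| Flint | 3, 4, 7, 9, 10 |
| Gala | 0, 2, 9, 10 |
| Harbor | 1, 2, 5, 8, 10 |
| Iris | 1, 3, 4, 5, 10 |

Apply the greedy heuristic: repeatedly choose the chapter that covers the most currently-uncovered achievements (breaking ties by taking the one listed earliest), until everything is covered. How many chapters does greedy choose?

4

Greedy: pick Echo (covers 5 new) → pick Iris (covers 4 new) → pick Atlas (covers 1 new) → pick Bravo (covers 1 new). Total picks: 4.
(The true minimum cover uses only 3 chapters, so greedy is not optimal here.)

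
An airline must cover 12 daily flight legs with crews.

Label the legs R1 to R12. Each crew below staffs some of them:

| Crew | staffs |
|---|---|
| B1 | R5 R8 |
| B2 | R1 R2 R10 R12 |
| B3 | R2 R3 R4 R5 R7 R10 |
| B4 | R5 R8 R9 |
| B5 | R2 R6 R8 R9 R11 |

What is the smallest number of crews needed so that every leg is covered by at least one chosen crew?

B2 and B3 and B5 together: B2 ∪ B3 ∪ B5 = {R1, R2, R3, R4, R5, R6, R7, R8, R9, R10, R11, R12} — every leg is covered.
Only B2 contains R1, so B2 is forced; the remaining 8 legs need at least 2 more crews (each remaining crew adds at most 4) — so at least 3 crews are needed, and 3 is optimal.

3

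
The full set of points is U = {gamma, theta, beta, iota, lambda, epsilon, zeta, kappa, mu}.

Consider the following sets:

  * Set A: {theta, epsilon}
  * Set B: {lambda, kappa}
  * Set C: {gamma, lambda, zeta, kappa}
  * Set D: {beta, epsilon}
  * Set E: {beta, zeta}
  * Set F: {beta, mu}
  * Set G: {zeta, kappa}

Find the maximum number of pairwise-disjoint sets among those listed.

A, F, G are pairwise disjoint (A={theta,epsilon}; F={beta,mu}; G={zeta,kappa}).
Every remaining set overlaps one of these, and no 4 of the listed sets are pairwise disjoint, so 3 is the maximum.

3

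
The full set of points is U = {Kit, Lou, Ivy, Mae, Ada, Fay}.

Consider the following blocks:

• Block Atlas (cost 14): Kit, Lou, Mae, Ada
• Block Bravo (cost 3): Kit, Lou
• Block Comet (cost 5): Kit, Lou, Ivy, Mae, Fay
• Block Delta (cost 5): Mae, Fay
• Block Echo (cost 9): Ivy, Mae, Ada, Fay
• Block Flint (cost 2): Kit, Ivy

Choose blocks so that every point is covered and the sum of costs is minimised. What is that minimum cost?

Bravo, Echo together cover every point (Bravo ∪ Echo = {Kit, Lou, Ivy, Mae, Ada, Fay}); total cost 3 + 9 = 12.
The greedy pick Comet, Echo costs 14; no covering selection beats 12.

12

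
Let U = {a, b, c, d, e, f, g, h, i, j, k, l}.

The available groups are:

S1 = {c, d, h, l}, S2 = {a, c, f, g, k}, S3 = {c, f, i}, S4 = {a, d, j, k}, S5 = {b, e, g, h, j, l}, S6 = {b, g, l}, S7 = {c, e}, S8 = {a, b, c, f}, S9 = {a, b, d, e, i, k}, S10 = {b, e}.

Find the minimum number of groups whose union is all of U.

Take {S2, S5, S9}. Their union is {a, b, c, d, e, f, g, h, i, j, k, l}, which is all 12 items.
No 2 of the 10 groups cover everything (all 45 combinations miss at least one item), so 3 is optimal.

3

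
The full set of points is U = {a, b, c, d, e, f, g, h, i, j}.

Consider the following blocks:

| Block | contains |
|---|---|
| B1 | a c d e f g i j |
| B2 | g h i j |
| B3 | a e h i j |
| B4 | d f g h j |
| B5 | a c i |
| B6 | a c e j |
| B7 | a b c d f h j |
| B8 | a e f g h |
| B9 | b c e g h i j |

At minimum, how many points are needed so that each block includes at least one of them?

Take T = {a, h}. Each listed block contains at least one of these, so T is a hitting set of size 2.
The blocks B4, B5 are pairwise disjoint, so any hitting set needs a separate point for each — at least 2. Hence 2 is optimal.

2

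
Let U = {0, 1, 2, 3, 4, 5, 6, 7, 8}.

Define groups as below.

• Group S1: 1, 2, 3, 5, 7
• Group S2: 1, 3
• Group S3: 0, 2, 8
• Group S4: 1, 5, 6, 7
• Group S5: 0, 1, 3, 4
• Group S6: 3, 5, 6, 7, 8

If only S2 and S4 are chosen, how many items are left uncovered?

4

Union of S2, S4 = {1, 3, 5, 6, 7}.
Not covered: 0, 2, 4, 8 — 4 items.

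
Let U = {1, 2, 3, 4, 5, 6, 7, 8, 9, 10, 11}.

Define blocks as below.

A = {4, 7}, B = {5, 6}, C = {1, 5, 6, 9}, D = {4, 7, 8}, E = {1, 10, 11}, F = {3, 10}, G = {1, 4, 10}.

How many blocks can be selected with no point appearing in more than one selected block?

3

A, C, F are pairwise disjoint (A={4,7}; C={1,5,6,9}; F={3,10}).
Every remaining block overlaps one of these, and no 4 of the listed blocks are pairwise disjoint, so 3 is the maximum.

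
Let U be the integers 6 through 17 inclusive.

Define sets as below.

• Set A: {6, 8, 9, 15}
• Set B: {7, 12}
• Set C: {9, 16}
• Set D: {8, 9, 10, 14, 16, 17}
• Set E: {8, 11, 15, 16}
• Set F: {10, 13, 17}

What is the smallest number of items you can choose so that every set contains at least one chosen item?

The 4 items {9, 12, 13, 15} hit every set.
No choice of 3 items meets every set, so 4 is the minimum.

4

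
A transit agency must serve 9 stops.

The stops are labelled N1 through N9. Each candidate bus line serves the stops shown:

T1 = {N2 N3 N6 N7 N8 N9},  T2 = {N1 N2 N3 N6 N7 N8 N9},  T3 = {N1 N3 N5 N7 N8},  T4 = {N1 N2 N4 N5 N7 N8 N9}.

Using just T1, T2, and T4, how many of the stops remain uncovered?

Union of T1, T2, T4 = {N1, N2, N3, N4, N5, N6, N7, N8, N9} — that's every stop, so 0 are uncovered.

0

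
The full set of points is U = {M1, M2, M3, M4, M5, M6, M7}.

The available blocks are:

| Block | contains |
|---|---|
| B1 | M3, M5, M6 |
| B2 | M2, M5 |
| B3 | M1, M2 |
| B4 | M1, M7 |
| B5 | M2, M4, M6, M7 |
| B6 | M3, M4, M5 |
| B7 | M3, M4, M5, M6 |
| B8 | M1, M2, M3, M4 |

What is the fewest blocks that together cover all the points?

B3, B4, and B7 cover everything between them: the union {M1, M2, M3, M4, M5, M6, M7} is all of U.
No 2 of the 8 blocks cover everything (all 28 combinations miss at least one point), so 3 is optimal.

3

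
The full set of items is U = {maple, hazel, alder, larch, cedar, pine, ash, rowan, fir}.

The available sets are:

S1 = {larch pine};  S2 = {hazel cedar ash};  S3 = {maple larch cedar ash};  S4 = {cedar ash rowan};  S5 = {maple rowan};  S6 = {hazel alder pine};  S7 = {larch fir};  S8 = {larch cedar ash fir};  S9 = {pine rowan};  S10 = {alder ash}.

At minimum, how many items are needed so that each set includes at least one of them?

4

The 4 items {hazel, alder, larch, rowan} hit every set.
No choice of 3 items meets every set, so 4 is the minimum.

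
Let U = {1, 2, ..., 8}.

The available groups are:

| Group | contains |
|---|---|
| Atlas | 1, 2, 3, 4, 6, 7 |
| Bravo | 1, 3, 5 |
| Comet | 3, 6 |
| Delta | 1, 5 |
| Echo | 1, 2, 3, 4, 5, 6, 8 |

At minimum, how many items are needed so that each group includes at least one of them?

H = {1, 6} meets every group (each contains at least one member of H), and |H| = 2.
The groups Comet, Delta are pairwise disjoint, so any hitting set needs a separate item for each — at least 2. Hence 2 is optimal.

2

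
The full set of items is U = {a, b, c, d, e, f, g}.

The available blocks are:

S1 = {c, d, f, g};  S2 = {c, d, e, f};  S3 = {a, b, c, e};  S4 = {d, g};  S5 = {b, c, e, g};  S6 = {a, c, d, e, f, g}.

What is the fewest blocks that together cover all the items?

2

Take {S3, S6}. Their union is {a, b, c, d, e, f, g}, which is all 7 items.
No single block has all 7 items (the largest, S6, has 6), so 2 is optimal.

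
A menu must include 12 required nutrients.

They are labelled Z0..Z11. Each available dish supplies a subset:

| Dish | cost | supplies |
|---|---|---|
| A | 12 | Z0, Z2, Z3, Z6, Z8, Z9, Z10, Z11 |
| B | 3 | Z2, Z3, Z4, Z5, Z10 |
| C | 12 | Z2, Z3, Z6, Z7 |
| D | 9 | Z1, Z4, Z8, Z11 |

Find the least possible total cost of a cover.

36

A, B, C, D together cover every nutrient (A ∪ B ∪ C ∪ D = {Z0, Z1, Z2, Z3, Z4, Z5, Z6, Z7, Z8, Z9, Z10, Z11}); total cost 12 + 3 + 12 + 9 = 36.
No covering selection has total cost below 36.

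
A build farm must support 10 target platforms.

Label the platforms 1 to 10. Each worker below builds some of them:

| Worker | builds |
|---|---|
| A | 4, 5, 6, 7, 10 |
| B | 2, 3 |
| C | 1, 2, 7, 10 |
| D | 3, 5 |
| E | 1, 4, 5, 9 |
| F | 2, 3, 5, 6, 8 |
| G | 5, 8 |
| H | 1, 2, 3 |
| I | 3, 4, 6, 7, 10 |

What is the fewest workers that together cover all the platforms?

C and E and F together: C ∪ E ∪ F = {1, 2, 3, 4, 5, 6, 7, 8, 9, 10} — every platform is covered.
Only E contains 9, so E is forced; the remaining 6 platforms need at least 2 more workers (each remaining worker adds at most 4) — so at least 3 workers are needed, and 3 is optimal.

3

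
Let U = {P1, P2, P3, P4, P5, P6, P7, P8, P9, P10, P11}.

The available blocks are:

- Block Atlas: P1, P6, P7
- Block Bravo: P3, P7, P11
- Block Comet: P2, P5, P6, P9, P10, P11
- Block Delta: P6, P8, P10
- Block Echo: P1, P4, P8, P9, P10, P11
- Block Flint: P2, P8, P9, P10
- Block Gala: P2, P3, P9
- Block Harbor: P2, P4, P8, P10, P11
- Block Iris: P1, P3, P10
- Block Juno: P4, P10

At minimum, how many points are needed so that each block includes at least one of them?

3

The 3 points {P7, P9, P10} hit every block.
The blocks Atlas, Gala, Juno are pairwise disjoint, so any hitting set needs a separate point for each — at least 3. Hence 3 is optimal.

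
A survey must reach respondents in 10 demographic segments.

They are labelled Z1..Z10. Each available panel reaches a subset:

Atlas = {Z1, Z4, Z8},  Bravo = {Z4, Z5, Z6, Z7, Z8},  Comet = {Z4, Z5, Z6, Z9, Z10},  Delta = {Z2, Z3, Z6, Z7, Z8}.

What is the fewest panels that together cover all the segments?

3

Atlas and Comet and Delta together: Atlas ∪ Comet ∪ Delta = {Z1, Z2, Z3, Z4, Z5, Z6, Z7, Z8, Z9, Z10} — every segment is covered.
Only Atlas contains Z1, so Atlas is forced; the remaining 7 segments need at least 2 more panels (each remaining panel adds at most 4) — so at least 3 panels are needed, and 3 is optimal.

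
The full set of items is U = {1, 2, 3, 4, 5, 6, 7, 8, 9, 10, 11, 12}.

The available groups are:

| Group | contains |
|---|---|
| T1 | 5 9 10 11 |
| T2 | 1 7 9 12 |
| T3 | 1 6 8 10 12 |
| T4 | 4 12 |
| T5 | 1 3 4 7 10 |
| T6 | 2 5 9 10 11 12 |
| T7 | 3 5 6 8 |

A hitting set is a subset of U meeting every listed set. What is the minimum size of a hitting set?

3

The 3 items {1, 5, 12} hit every group.
No choice of 2 items meets every group, so 3 is the minimum.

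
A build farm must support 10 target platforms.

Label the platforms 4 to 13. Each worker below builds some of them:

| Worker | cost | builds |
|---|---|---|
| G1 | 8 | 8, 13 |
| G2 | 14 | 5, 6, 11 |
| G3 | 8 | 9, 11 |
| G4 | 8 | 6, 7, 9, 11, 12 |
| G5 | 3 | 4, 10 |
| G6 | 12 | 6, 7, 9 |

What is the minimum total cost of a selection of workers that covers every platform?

G1, G2, G4, G5 together cover every platform (G1 ∪ G2 ∪ G4 ∪ G5 = {4, 5, 6, 7, 8, 9, 10, 11, 12, 13}); total cost 8 + 14 + 8 + 3 = 33.
No covering selection has total cost below 33.

33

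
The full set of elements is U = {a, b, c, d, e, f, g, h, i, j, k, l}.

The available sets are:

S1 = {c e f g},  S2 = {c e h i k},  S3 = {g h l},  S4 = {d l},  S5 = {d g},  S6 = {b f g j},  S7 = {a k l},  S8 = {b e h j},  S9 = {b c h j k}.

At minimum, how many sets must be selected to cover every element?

4

Take {S2, S4, S6, S7}. Their union is {a, b, c, d, e, f, g, h, i, j, k, l}, which is all 12 elements.
Only S7 contains a, so S7 is forced; the remaining 9 elements need at least 3 more sets (each remaining set adds at most 4) — so at least 4 sets are needed, and 4 is optimal.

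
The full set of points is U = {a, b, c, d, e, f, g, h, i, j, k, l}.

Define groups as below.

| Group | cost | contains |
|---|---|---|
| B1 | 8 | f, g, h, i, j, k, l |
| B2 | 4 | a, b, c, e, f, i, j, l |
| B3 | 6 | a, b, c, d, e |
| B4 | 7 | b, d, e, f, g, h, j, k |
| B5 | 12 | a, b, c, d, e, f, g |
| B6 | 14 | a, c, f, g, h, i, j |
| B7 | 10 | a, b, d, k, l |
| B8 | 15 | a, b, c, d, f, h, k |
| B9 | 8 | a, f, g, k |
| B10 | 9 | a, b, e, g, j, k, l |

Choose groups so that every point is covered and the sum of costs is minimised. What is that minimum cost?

11

B2, B4 together cover every point (B2 ∪ B4 = {a, b, c, d, e, f, g, h, i, j, k, l}); total cost 4 + 7 = 11.
No covering selection has total cost below 11.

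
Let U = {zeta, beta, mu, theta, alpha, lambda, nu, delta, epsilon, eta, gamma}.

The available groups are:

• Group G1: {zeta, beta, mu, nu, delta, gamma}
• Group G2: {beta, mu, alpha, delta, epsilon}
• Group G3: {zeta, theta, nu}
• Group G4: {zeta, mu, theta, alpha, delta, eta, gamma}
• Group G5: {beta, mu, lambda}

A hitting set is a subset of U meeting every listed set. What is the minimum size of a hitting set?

H = {mu, theta} meets every group (each contains at least one member of H), and |H| = 2.
The groups G3, G5 are pairwise disjoint, so any hitting set needs a separate element for each — at least 2. Hence 2 is optimal.

2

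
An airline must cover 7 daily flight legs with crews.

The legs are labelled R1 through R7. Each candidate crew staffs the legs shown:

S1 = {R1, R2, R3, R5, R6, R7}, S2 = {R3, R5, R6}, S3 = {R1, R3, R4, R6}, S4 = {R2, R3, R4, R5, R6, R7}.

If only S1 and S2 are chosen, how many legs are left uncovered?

1

Union of S1, S2 = {R1, R2, R3, R5, R6, R7}.
Not covered: R4 — 1 leg.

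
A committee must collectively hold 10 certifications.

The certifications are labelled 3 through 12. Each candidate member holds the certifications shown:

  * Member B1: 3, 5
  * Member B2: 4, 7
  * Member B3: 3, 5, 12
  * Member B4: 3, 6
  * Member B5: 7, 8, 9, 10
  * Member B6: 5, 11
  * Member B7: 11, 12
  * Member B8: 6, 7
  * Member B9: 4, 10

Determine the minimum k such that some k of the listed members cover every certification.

Take {B1, B2, B5, B7, B8}. Their union is {3, 4, 5, 6, 7, 8, 9, 10, 11, 12}, which is all 10 certifications.
No 4 of the 9 members cover everything (all 126 combinations miss at least one certification), so 5 is optimal.

5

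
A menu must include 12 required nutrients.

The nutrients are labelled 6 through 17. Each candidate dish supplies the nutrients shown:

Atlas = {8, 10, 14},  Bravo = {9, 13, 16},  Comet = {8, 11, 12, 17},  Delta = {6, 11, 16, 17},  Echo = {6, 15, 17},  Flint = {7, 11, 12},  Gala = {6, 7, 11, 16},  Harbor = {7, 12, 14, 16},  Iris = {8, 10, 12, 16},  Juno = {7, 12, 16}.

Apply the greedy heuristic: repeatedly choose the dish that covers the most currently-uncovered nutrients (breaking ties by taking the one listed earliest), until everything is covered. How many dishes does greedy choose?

Greedy: pick Comet (covers 4 new) → pick Bravo (covers 3 new) → pick Atlas (covers 2 new) → pick Echo (covers 2 new) → pick Flint (covers 1 new). Total picks: 5.
(The true minimum cover uses only 4 dishes, so greedy is not optimal here.)

5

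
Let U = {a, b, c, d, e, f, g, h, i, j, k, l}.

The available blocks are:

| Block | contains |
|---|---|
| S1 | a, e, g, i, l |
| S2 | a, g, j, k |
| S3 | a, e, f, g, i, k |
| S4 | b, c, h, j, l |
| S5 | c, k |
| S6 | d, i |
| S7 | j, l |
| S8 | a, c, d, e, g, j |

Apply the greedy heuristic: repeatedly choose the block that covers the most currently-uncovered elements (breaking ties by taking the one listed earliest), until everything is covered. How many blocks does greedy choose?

3

Greedy: pick S3 (covers 6 new) → pick S4 (covers 5 new) → pick S6 (covers 1 new). Total picks: 3.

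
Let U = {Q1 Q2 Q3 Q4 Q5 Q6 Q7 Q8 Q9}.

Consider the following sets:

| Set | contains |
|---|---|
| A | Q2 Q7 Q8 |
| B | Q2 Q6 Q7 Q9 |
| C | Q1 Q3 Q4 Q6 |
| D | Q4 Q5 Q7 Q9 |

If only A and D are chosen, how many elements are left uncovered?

3

Union of A, D = {Q2, Q4, Q5, Q7, Q8, Q9}.
Not covered: Q1, Q3, Q6 — 3 elements.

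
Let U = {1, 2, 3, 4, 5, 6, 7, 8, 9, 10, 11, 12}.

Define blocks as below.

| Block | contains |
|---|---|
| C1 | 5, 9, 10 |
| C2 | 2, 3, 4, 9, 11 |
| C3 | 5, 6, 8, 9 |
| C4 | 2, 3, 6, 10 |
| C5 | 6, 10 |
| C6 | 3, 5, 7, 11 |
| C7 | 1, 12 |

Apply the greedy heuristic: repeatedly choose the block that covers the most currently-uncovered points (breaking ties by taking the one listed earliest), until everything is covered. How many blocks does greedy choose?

5

Greedy: pick C2 (covers 5 new) → pick C3 (covers 3 new) → pick C7 (covers 2 new) → pick C1 (covers 1 new) → pick C6 (covers 1 new). Total picks: 5.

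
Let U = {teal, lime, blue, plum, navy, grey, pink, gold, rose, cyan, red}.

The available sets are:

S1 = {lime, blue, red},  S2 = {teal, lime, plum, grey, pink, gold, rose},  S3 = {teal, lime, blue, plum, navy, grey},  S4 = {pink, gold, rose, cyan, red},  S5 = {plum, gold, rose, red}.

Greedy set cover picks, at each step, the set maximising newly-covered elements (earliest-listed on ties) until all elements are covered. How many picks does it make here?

4

Greedy: pick S2 (covers 7 new) → pick S1 (covers 2 new) → pick S3 (covers 1 new) → pick S4 (covers 1 new). Total picks: 4.
(The true minimum cover uses only 2 sets, so greedy is not optimal here.)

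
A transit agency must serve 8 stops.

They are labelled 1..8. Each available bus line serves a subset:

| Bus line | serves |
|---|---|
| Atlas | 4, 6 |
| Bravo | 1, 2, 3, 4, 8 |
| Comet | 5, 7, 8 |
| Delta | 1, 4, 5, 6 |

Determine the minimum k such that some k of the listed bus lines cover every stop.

Bravo and Comet and Delta together: Bravo ∪ Comet ∪ Delta = {1, 2, 3, 4, 5, 6, 7, 8} — every stop is covered.
Only Bravo contains 2, so Bravo is forced; the remaining 3 stops need at least 2 more bus lines (each remaining bus line adds at most 2) — so at least 3 bus lines are needed, and 3 is optimal.

3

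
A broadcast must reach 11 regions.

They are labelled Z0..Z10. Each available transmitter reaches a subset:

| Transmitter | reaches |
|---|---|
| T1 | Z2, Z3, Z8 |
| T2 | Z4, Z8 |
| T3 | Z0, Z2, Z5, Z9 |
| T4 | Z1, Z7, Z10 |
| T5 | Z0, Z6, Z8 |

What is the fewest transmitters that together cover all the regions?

Take {T1, T2, T3, T4, T5}. Their union is {Z0, Z1, Z2, Z3, Z4, Z5, Z6, Z7, Z8, Z9, Z10}, which is all 11 regions.
No 4 of the 5 transmitters cover everything (all 5 combinations miss at least one region), so 5 is optimal.

5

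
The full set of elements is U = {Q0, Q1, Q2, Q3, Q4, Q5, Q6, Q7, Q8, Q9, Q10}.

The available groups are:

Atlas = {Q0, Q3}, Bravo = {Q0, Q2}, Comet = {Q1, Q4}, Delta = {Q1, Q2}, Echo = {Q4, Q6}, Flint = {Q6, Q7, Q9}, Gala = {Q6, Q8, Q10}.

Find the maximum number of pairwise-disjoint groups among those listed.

Atlas, Comet, Flint are pairwise disjoint (Atlas={Q0,Q3}; Comet={Q1,Q4}; Flint={Q6,Q7,Q9}).
Every remaining group overlaps one of these, and no 4 of the listed groups are pairwise disjoint, so 3 is the maximum.

3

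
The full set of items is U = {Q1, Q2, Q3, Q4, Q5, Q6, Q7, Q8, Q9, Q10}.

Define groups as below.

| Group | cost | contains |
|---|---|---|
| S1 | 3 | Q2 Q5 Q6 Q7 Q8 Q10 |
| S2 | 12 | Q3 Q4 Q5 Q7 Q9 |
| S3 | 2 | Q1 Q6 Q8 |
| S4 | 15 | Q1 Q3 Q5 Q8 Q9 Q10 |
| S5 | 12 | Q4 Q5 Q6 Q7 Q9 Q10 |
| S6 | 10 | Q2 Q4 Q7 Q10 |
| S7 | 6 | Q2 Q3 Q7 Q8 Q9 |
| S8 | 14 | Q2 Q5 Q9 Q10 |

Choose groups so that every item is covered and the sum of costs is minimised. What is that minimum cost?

S1, S2, S3 together cover every item (S1 ∪ S2 ∪ S3 = {Q1, Q2, Q3, Q4, Q5, Q6, Q7, Q8, Q9, Q10}); total cost 3 + 12 + 2 = 17.
The greedy pick S1, S3, S7, S6 costs 21; no covering selection beats 17.

17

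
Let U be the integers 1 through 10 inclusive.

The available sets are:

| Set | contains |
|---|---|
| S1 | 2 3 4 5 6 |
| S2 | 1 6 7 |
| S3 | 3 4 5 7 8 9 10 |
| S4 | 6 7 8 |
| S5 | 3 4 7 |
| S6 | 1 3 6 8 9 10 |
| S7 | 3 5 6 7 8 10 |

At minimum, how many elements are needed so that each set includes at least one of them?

The 2 elements {3, 7} hit every set.
No single element lies in every set, so at least 2 are needed and 2 is optimal.

2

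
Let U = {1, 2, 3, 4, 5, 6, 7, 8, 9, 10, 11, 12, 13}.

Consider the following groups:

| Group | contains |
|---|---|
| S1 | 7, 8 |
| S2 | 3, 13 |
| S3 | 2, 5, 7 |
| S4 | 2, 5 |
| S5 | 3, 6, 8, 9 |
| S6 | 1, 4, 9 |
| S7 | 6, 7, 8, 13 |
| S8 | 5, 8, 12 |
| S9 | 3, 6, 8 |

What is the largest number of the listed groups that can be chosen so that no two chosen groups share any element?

4

S1, S2, S4, S6 are pairwise disjoint (S1={7,8}; S2={3,13}; S4={2,5}; S6={1,4,9}).
Every remaining group overlaps one of these, and no 5 of the listed groups are pairwise disjoint, so 4 is the maximum.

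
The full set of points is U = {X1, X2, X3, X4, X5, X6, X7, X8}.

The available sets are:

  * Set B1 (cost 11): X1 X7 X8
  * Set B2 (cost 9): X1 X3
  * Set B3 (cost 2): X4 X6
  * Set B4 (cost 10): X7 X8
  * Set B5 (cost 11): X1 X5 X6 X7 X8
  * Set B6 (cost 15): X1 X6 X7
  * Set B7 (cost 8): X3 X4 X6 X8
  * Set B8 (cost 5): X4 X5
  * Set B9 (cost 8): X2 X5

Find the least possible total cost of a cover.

B5, B7, B9 together cover every point (B5 ∪ B7 ∪ B9 = {X1, X2, X3, X4, X5, X6, X7, X8}); total cost 11 + 8 + 8 = 27.
The greedy pick B3, B5, B7, B9 costs 29; no covering selection beats 27.

27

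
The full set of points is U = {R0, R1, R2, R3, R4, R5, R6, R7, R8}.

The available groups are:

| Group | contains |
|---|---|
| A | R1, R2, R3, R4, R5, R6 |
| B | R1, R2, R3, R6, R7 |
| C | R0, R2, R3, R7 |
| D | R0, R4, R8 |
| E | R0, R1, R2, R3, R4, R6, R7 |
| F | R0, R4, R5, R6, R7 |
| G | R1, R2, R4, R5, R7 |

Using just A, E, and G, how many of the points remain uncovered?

Union of A, E, G = {R0, R1, R2, R3, R4, R5, R6, R7}.
Not covered: R8 — 1 point.

1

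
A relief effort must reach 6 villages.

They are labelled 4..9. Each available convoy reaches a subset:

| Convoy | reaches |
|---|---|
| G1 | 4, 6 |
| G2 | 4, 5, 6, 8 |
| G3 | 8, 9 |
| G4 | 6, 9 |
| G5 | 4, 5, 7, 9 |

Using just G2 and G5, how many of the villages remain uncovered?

Union of G2, G5 = {4, 5, 6, 7, 8, 9} — that's every village, so 0 are uncovered.

0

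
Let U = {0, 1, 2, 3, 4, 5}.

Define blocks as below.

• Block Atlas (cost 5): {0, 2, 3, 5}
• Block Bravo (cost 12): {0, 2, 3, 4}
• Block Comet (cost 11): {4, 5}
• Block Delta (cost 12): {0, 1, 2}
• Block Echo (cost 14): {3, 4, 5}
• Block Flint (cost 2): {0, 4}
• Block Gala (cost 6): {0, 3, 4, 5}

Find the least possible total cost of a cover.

Delta, Gala together cover every element (Delta ∪ Gala = {0, 1, 2, 3, 4, 5}); total cost 12 + 6 = 18.
The greedy pick Flint, Atlas, Delta costs 19; no covering selection beats 18.

18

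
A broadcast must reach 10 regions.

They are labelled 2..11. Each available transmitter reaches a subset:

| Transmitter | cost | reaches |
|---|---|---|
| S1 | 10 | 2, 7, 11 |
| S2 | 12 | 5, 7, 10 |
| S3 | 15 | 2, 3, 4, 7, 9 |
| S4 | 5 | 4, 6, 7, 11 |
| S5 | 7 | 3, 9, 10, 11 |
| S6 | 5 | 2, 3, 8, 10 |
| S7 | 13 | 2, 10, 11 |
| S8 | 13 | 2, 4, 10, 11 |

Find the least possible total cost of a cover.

S2, S4, S5, S6 together cover every region (S2 ∪ S4 ∪ S5 ∪ S6 = {2, 3, 4, 5, 6, 7, 8, 9, 10, 11}); total cost 12 + 5 + 7 + 5 = 29.
No covering selection has total cost below 29.

29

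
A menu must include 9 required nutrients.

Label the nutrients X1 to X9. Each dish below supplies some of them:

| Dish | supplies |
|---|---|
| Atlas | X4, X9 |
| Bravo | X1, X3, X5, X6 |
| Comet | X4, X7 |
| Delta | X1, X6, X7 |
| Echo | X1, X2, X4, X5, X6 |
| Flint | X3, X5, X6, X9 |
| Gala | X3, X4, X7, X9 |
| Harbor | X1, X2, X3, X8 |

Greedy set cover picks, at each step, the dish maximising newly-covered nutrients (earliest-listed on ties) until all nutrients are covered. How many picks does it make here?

3

Greedy: pick Echo (covers 5 new) → pick Gala (covers 3 new) → pick Harbor (covers 1 new). Total picks: 3.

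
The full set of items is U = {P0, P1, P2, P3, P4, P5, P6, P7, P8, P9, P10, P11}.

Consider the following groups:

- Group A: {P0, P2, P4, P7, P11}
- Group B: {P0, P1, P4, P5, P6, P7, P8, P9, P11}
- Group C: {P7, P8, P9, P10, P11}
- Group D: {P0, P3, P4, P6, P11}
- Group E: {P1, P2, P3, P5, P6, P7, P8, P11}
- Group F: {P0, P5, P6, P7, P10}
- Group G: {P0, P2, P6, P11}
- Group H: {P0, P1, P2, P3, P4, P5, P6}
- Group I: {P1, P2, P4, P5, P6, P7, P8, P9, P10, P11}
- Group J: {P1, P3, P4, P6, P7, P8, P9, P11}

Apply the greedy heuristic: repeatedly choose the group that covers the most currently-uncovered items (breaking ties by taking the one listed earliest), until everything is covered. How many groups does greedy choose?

2

Greedy: pick I (covers 10 new) → pick D (covers 2 new). Total picks: 2.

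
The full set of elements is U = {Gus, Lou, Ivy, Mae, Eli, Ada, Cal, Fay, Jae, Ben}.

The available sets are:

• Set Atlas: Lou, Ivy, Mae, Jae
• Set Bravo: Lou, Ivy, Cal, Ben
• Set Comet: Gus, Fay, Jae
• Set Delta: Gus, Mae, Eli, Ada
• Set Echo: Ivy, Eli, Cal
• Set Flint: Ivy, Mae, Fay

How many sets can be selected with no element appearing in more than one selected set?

2

Bravo, Comet are pairwise disjoint (Bravo={Lou,Ivy,Cal,Ben}; Comet={Gus,Fay,Jae}).
Every remaining set overlaps one of these, and no 3 of the listed sets are pairwise disjoint, so 2 is the maximum.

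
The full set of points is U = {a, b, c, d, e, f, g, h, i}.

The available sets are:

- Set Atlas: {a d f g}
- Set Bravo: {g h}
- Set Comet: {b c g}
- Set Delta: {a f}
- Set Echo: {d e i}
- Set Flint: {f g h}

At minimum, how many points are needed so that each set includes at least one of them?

T = {a, d, g} meets every set (each contains at least one member of T), and |T| = 3.
The sets Comet, Delta, Echo are pairwise disjoint, so any hitting set needs a separate point for each — at least 3. Hence 3 is optimal.

3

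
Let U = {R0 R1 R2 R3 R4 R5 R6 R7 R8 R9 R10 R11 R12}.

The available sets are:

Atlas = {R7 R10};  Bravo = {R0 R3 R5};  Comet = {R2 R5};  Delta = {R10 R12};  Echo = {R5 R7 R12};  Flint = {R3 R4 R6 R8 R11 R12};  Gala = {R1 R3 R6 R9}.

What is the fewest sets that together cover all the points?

5

Atlas and Bravo and Comet and Flint and Gala together: Atlas ∪ Bravo ∪ Comet ∪ Flint ∪ Gala = {R0, R1, R2, R3, R4, R5, R6, R7, R8, R9, R10, R11, R12} — every point is covered.
Only Flint contains R4, so Flint is forced; the remaining 7 points need at least 4 more sets (each remaining set adds at most 2) — so at least 5 sets are needed, and 5 is optimal.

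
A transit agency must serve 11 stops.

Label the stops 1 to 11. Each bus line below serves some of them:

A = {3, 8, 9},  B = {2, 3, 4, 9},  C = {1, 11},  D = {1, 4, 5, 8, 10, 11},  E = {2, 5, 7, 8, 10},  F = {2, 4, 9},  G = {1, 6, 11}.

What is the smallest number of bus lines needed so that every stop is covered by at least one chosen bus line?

3

Take {B, E, G}. Their union is {1, 2, 3, 4, 5, 6, 7, 8, 9, 10, 11}, which is all 11 stops.
Only G contains 6, so G is forced; the remaining 8 stops need at least 2 more bus lines (each remaining bus line adds at most 5) — so at least 3 bus lines are needed, and 3 is optimal.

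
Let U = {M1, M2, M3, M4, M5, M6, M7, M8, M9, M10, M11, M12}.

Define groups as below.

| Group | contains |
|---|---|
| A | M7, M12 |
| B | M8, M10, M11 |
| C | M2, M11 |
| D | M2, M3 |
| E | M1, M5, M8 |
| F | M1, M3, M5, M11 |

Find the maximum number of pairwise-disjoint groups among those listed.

A, D, E are pairwise disjoint (A={M7,M12}; D={M2,M3}; E={M1,M5,M8}).
Every remaining group overlaps one of these, and no 4 of the listed groups are pairwise disjoint, so 3 is the maximum.

3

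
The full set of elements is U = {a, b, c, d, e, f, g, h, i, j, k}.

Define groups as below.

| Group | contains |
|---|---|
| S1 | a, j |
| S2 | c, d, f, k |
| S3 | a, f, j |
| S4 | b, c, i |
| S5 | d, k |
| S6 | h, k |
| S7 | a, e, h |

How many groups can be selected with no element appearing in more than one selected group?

S3, S4, S5 are pairwise disjoint (S3={a,f,j}; S4={b,c,i}; S5={d,k}).
Every remaining group overlaps one of these, and no 4 of the listed groups are pairwise disjoint, so 3 is the maximum.

3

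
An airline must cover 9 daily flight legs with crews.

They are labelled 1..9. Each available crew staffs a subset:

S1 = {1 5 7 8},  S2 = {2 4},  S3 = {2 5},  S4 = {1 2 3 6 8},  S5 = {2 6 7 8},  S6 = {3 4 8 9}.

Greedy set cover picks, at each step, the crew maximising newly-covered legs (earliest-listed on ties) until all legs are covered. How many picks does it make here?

3

Greedy: pick S4 (covers 5 new) → pick S1 (covers 2 new) → pick S6 (covers 2 new). Total picks: 3.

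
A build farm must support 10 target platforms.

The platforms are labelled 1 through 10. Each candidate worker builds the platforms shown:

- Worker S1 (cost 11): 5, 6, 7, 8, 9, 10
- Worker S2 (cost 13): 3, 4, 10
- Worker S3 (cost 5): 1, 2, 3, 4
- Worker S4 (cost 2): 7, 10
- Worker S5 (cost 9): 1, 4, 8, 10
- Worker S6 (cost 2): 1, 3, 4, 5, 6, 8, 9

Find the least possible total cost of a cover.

9

S3, S4, S6 together cover every platform (S3 ∪ S4 ∪ S6 = {1, 2, 3, 4, 5, 6, 7, 8, 9, 10}); total cost 5 + 2 + 2 = 9.
No covering selection has total cost below 9.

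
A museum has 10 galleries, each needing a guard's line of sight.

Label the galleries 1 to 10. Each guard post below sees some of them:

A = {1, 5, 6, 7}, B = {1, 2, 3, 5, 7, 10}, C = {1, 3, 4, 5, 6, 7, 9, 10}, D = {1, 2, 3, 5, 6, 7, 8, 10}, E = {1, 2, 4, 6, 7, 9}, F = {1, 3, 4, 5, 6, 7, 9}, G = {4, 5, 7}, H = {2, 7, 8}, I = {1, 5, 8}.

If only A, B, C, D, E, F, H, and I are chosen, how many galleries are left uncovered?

Union of A, B, C, D, E, F, H, I = {1, 2, 3, 4, 5, 6, 7, 8, 9, 10} — that's every gallery, so 0 are uncovered.

0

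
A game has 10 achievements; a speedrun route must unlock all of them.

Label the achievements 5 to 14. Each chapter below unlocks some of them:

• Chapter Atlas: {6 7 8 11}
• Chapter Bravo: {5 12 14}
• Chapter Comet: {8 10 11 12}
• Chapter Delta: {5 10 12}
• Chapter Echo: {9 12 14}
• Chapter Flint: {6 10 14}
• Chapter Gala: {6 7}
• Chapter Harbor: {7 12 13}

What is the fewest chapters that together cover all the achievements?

4

Take {Atlas, Delta, Echo, Harbor}. Their union is {5, 6, 7, 8, 9, 10, 11, 12, 13, 14}, which is all 10 achievements.
Only Harbor contains 13, so Harbor is forced; the remaining 7 achievements need at least 3 more chapters (each remaining chapter adds at most 3) — so at least 4 chapters are needed, and 4 is optimal.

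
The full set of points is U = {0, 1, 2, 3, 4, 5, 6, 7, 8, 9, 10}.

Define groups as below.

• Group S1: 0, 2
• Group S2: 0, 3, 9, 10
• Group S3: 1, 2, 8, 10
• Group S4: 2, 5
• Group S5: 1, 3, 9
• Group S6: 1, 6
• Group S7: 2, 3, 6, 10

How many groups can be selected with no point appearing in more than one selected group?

S2, S4, S6 are pairwise disjoint (S2={0,3,9,10}; S4={2,5}; S6={1,6}).
Every remaining group overlaps one of these, and no 4 of the listed groups are pairwise disjoint, so 3 is the maximum.

3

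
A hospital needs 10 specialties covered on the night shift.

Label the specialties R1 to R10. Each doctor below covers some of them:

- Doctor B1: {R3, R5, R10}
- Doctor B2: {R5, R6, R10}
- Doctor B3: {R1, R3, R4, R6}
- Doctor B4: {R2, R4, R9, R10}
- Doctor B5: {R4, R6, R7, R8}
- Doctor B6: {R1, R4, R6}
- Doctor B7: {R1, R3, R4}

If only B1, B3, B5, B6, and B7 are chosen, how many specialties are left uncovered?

Union of B1, B3, B5, B6, B7 = {R1, R3, R4, R5, R6, R7, R8, R10}.
Not covered: R2, R9 — 2 specialties.

2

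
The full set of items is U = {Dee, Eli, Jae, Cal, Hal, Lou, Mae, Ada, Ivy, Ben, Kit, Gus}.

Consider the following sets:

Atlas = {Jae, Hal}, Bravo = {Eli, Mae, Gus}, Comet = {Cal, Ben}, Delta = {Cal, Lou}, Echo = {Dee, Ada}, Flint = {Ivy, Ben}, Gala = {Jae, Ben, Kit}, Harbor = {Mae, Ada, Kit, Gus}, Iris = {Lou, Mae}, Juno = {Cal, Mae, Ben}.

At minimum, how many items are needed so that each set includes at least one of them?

5

Take H = {Jae, Cal, Mae, Ada, Ben}. Each listed set contains at least one of these, so H is a hitting set of size 5.
The sets Atlas, Bravo, Delta, Echo, Flint are pairwise disjoint, so any hitting set needs a separate item for each — at least 5. Hence 5 is optimal.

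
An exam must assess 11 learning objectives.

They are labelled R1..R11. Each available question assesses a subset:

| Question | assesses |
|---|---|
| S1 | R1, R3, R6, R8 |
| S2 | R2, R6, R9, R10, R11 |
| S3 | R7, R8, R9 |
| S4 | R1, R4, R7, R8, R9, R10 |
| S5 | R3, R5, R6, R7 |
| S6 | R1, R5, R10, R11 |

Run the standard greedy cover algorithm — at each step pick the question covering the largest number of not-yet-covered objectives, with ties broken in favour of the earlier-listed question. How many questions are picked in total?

Greedy: pick S4 (covers 6 new) → pick S2 (covers 3 new) → pick S5 (covers 2 new). Total picks: 3.

3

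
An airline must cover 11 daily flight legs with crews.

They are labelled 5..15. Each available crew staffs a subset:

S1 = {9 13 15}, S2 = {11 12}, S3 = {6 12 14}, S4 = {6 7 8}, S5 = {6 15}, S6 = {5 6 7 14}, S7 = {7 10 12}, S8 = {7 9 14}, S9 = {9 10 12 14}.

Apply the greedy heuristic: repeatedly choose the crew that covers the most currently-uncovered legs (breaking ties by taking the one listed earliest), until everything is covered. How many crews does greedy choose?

5

Greedy: pick S6 (covers 4 new) → pick S1 (covers 3 new) → pick S2 (covers 2 new) → pick S4 (covers 1 new) → pick S7 (covers 1 new). Total picks: 5.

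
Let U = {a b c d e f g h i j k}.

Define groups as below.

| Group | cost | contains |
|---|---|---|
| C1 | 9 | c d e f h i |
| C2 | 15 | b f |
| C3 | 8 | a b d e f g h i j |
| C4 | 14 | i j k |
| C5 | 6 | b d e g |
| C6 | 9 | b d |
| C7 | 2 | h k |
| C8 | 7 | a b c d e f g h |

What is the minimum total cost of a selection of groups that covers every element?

C3, C7, C8 together cover every element (C3 ∪ C7 ∪ C8 = {a, b, c, d, e, f, g, h, i, j, k}); total cost 8 + 2 + 7 = 17.
No covering selection has total cost below 17.

17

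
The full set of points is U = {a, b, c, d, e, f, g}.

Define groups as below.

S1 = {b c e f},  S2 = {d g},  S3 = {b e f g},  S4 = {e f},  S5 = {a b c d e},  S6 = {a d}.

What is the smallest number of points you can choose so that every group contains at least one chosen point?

The 2 points {d, f} hit every group.
The groups S1, S2 are pairwise disjoint, so any hitting set needs a separate point for each — at least 2. Hence 2 is optimal.

2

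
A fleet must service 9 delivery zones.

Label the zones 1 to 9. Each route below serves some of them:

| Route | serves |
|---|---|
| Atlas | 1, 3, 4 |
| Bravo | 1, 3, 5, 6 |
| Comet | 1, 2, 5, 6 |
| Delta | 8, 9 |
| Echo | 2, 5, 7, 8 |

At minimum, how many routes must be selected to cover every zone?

Atlas and Comet and Delta and Echo together: Atlas ∪ Comet ∪ Delta ∪ Echo = {1, 2, 3, 4, 5, 6, 7, 8, 9} — every zone is covered.
No 3 of the 5 routes cover everything (all 10 combinations miss at least one zone), so 4 is optimal.

4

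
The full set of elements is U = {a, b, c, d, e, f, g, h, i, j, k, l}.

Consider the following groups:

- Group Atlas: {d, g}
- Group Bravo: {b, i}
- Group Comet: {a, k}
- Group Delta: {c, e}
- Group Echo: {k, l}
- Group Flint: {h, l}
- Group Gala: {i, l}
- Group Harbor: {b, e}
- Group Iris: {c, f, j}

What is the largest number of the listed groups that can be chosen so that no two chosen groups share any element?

Atlas, Bravo, Comet, Flint, Iris are pairwise disjoint (Atlas={d,g}; Bravo={b,i}; Comet={a,k}; Flint={h,l}; Iris={c,f,j}).
Every remaining group overlaps one of these, and no 6 of the listed groups are pairwise disjoint, so 5 is the maximum.

5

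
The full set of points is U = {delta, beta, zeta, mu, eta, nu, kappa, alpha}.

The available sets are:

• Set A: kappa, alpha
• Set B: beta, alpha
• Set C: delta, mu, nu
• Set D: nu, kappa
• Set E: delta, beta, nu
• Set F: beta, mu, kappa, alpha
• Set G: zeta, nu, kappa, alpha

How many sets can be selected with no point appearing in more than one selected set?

B, C are pairwise disjoint (B={beta,alpha}; C={delta,mu,nu}).
Every remaining set overlaps one of these, and no 3 of the listed sets are pairwise disjoint, so 2 is the maximum.

2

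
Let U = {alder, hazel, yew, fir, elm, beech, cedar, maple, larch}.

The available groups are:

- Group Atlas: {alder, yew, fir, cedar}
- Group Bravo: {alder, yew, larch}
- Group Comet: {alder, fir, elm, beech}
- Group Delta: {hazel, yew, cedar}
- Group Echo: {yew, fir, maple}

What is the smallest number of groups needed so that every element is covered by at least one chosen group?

Bravo, Comet, Delta, and Echo cover everything between them: the union {alder, hazel, yew, fir, elm, beech, cedar, maple, larch} is all of U.
No 3 of the 5 groups cover everything (all 10 combinations miss at least one element), so 4 is optimal.

4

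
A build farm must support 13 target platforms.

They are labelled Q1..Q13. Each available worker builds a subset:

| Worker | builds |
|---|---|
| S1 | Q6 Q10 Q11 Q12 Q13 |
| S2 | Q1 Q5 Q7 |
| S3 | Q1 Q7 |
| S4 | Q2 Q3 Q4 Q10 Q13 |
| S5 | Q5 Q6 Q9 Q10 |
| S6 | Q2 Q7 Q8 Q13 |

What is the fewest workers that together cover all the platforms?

Take {S1, S3, S4, S5, S6}. Their union is {Q1, Q2, Q3, Q4, Q5, Q6, Q7, Q8, Q9, Q10, Q11, Q12, Q13}, which is all 13 platforms.
No 4 of the 6 workers cover everything (all 15 combinations miss at least one platform), so 5 is optimal.

5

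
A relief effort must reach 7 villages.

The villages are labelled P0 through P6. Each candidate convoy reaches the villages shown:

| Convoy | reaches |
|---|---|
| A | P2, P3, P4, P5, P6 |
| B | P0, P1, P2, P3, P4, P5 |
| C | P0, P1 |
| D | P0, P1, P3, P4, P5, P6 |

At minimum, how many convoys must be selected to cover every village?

2

Take {B, D}. Their union is {P0, P1, P2, P3, P4, P5, P6}, which is all 7 villages.
No single convoy has all 7 villages (the largest, B, has 6), so 2 is optimal.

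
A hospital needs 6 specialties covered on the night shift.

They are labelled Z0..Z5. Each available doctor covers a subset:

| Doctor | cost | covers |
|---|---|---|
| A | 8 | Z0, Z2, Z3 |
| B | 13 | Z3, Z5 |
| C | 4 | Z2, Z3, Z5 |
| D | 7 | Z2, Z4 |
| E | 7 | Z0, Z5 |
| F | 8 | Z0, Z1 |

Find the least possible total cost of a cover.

19

C, D, F together cover every specialty (C ∪ D ∪ F = {Z0, Z1, Z2, Z3, Z4, Z5}); total cost 4 + 7 + 8 = 19.
No covering selection has total cost below 19.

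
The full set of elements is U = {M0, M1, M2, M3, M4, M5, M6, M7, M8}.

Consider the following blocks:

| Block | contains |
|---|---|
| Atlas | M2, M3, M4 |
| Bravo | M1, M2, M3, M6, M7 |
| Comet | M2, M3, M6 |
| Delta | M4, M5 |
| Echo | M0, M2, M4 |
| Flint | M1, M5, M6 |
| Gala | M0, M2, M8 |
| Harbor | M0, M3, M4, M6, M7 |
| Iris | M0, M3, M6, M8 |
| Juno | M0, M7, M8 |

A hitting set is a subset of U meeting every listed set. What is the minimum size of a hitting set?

3

Take H = {M0, M4, M6}. Each listed block contains at least one of these, so H is a hitting set of size 3.
The blocks Atlas, Flint, Juno are pairwise disjoint, so any hitting set needs a separate element for each — at least 3. Hence 3 is optimal.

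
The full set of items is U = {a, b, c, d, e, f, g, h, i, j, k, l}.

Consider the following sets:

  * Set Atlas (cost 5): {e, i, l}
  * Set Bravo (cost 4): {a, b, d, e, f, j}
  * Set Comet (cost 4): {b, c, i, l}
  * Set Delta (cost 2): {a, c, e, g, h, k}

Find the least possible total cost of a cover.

10

Bravo, Comet, Delta together cover every item (Bravo ∪ Comet ∪ Delta = {a, b, c, d, e, f, g, h, i, j, k, l}); total cost 4 + 4 + 2 = 10.
No covering selection has total cost below 10.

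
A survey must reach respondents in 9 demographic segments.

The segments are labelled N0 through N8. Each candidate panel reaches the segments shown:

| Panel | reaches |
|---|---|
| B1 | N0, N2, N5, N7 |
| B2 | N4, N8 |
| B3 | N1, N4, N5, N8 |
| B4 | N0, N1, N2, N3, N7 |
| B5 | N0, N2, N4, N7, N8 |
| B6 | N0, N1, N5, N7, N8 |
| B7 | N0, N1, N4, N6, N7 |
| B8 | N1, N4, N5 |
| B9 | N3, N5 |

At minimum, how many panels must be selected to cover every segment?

3

B3 and B4 and B7 together: B3 ∪ B4 ∪ B7 = {N0, N1, N2, N3, N4, N5, N6, N7, N8} — every segment is covered.
Only B7 contains N6, so B7 is forced; the remaining 4 segments need at least 2 more panels (each remaining panel adds at most 2) — so at least 3 panels are needed, and 3 is optimal.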